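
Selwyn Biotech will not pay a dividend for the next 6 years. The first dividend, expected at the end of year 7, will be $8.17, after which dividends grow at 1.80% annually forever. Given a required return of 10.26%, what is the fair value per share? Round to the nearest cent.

$53.75

Deferred-dividend DDM. At t=6 the remaining stream is a growing perpetuity with first payment D_7 = 8.17.
V_6 = D_7/(r−g) = 8.17/(0.1026−0.018) = 96.5721
P₀ = V_6/(1+r)^6 = 96.5721/(1+0.1026)^6 = 53.7457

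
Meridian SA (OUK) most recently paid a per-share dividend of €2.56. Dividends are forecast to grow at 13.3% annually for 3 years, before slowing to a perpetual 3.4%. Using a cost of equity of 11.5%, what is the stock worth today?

Two-stage DDM. Project D₁…D_3 at 0.133, terminal growth 0.034, discount at r = 0.115.
D_1 = 2.9005
D_2 = 3.2862
D_3 = 3.7233
Terminal value at t=3: TV = D_4/(r−g) = 3.8499/(0.115−0.034) = 47.5297
P₀ = 2.9005/(1+0.115)^1 + 3.2862/(1+0.115)^2 + 3.7233/(1+0.115)^3 + 47.5297/(1+0.115)^3 = 42.2185

€42.22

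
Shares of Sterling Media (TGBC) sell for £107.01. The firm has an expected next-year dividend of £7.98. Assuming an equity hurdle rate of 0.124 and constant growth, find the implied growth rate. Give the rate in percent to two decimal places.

4.94%

From P₀ = D₁/(r − g), the implied growth is g = r − D₁/P₀.
g = 0.124 − 7.98/107.01 = 0.124 − 0.07457 = 0.04943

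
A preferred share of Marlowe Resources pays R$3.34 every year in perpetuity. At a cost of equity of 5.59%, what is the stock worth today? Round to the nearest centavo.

R$59.75

Zero-growth DDM (perpetuity): P₀ = D/r = 3.34 / 0.0559 = 59.7496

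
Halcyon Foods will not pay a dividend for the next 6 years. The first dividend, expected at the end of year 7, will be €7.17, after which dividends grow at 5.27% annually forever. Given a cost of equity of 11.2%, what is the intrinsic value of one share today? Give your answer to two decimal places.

€63.95

Deferred-dividend DDM. At t=6 the remaining stream is a growing perpetuity with first payment D_7 = 7.17.
V_6 = D_7/(r−g) = 7.17/(0.112−0.0527) = 120.9106
P₀ = V_6/(1+r)^6 = 120.9106/(1+0.112)^6 = 63.9493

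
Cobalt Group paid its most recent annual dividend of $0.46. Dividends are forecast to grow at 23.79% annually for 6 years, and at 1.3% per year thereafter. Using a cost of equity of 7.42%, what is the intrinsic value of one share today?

$22.50

Two-stage DDM. Project D₁…D_6 at 0.2379, terminal growth 0.013, discount at r = 0.0742.
D_1 = 0.5694
D_2 = 0.7049
D_3 = 0.8726
D_4 = 1.0802
D_5 = 1.3372
D_6 = 1.6553
Terminal value at t=6: TV = D_7/(r−g) = 1.6768/(0.0742−0.013) = 27.3987
P₀ = 0.5694/(1+0.0742)^1 + 0.7049/(1+0.0742)^2 + 0.8726/(1+0.0742)^3 + 1.0802/(1+0.0742)^4 + 1.3372/(1+0.0742)^5 + 1.6553/(1+0.0742)^6 + 27.3987/(1+0.0742)^6 = 22.5012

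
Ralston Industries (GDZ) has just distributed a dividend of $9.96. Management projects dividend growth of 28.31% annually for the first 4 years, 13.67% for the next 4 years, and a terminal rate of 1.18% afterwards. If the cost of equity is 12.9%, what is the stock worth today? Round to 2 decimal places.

$270.43

Three-stage DDM. Project D₁…D_8; terminal Gordon value at t=8 with g = 0.0118; discount at r = 0.129.
D_1 = 12.7797
D_2 = 16.3976
D_3 = 21.0398
D_4 = 26.9961
D_5 = 30.6865
D_6 = 34.8813
D_7 = 39.6496
D_8 = 45.0697
TV_8 = 45.6015/(0.129−0.0118) = 389.0916
P₀ = Σ Dₜ/(1+r)ᵗ + TV_8/(1+r)^8 = 270.4261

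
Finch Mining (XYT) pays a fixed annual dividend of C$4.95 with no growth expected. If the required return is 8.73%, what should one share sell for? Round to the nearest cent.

Zero-growth DDM (perpetuity): P₀ = D/r = 4.95 / 0.0873 = 56.7010

C$56.70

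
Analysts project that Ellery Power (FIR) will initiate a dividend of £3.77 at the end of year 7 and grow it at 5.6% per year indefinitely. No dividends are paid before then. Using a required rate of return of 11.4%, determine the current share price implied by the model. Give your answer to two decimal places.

£34.01

Deferred-dividend DDM. At t=6 the remaining stream is a growing perpetuity with first payment D_7 = 3.77.
V_6 = D_7/(r−g) = 3.77/(0.114−0.056) = 65.0000
P₀ = V_6/(1+r)^6 = 65.0000/(1+0.114)^6 = 34.0097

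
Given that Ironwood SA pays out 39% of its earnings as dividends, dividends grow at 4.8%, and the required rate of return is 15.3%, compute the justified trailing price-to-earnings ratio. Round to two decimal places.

3.89

Justified trailing P/E = b(1+g)/(r−g) = 0.39×(1+0.048)/(0.153−0.048) = 3.8926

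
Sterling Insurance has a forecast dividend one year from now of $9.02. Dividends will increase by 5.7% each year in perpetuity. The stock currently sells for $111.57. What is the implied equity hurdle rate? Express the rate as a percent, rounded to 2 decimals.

13.78%

Rearranging the constant-growth DDM: r = D₁/P₀ + g.
r = 9.0200 / 111.57 + 0.057 = 0.08085 + 0.057 = 0.13785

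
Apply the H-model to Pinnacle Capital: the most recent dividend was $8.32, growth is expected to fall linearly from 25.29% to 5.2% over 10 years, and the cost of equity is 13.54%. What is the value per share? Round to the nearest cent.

H-model: P₀ = D₀[(1+g_L) + H(g_S−g_L)]/(r−g_L), with H = 10/2 = 5.
P₀ = 8.32 × [(1+0.052) + 5×(0.2529−0.052)] / (0.1354−0.052)
   = 8.32 × 2.0565 / 0.0834 = 205.1568

$205.16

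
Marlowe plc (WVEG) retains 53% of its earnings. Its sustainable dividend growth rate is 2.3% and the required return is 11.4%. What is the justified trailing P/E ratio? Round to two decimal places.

5.28

Payout ratio b = 1 − 0.53 = 0.47.
Justified trailing P/E = b(1+g)/(r−g) = 0.47×(1+0.023)/(0.114−0.023) = 5.2836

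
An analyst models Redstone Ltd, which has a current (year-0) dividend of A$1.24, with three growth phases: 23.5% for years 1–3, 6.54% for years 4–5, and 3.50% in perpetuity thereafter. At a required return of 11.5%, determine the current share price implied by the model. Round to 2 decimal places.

Three-stage DDM. Project D₁…D_5; terminal Gordon value at t=5 with g = 0.035; discount at r = 0.115.
D_1 = 1.5314
D_2 = 1.8913
D_3 = 2.3357
D_4 = 2.4885
D_5 = 2.6512
TV_5 = 2.7440/(0.115−0.035) = 34.3003
P₀ = Σ Dₜ/(1+r)ᵗ + TV_5/(1+r)^5 = 27.6314

A$27.63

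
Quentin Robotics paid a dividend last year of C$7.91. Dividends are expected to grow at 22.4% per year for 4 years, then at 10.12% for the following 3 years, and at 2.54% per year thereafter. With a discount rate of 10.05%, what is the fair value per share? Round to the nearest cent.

C$243.52

Three-stage DDM. Project D₁…D_7; terminal Gordon value at t=7 with g = 0.0254; discount at r = 0.1005.
D_1 = 9.6818
D_2 = 11.8506
D_3 = 14.5051
D_4 = 17.7542
D_5 = 19.5510
D_6 = 21.5295
D_7 = 23.7083
TV_7 = 24.3105/(0.1005−0.0254) = 323.7085
P₀ = Σ Dₜ/(1+r)ᵗ + TV_7/(1+r)^7 = 243.5154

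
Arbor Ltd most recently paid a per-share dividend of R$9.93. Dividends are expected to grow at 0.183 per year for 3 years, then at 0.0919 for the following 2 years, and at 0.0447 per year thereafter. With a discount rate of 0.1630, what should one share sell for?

Three-stage DDM. Project D₁…D_5; terminal Gordon value at t=5 with g = 0.0447; discount at r = 0.163.
D_1 = 11.7472
D_2 = 13.8969
D_3 = 16.4401
D_4 = 17.9509
D_5 = 19.6006
TV_5 = 20.4767/(0.163−0.0447) = 173.0916
P₀ = Σ Dₜ/(1+r)ᵗ + TV_5/(1+r)^5 = 131.2047

R$131.20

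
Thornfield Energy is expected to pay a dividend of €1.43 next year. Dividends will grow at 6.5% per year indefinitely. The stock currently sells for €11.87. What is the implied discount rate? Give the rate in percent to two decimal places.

Rearranging the constant-growth DDM: r = D₁/P₀ + g.
r = 1.4300 / 11.87 + 0.065 = 0.12047 + 0.065 = 0.18547

18.55%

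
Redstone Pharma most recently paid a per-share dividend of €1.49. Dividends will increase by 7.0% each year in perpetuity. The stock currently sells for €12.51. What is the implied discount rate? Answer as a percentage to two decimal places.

19.74%

Rearranging the constant-growth DDM: r = D₁/P₀ + g.
D₁ = 1.49 × (1 + 0.07) = 1.5943.
r = 1.5943 / 12.51 + 0.07 = 0.12744 + 0.07 = 0.19744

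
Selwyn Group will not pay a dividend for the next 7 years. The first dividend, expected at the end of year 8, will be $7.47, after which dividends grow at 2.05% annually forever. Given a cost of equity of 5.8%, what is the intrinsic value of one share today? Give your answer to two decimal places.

Deferred-dividend DDM. At t=7 the remaining stream is a growing perpetuity with first payment D_8 = 7.47.
V_7 = D_8/(r−g) = 7.47/(0.058−0.0205) = 199.2000
P₀ = V_7/(1+r)^7 = 199.2000/(1+0.058)^7 = 134.2424

$134.24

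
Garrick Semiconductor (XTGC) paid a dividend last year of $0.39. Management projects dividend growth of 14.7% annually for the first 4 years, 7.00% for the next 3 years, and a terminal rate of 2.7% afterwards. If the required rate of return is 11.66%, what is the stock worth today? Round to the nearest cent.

$7.25

Three-stage DDM. Project D₁…D_7; terminal Gordon value at t=7 with g = 0.027; discount at r = 0.1166.
D_1 = 0.4473
D_2 = 0.5131
D_3 = 0.5885
D_4 = 0.6750
D_5 = 0.7223
D_6 = 0.7728
D_7 = 0.8269
TV_7 = 0.8493/(0.1166−0.027) = 9.4783
P₀ = Σ Dₜ/(1+r)ᵗ + TV_7/(1+r)^7 = 7.2458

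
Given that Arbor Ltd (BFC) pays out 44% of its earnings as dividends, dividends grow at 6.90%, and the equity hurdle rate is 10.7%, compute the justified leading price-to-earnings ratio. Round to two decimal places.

Justified leading P/E = b/(r−g) = 0.44/(0.107−0.069) = 11.5789

11.58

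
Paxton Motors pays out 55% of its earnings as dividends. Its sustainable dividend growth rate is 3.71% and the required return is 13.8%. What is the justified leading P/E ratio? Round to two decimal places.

5.45

Justified leading P/E = b/(r−g) = 0.55/(0.138−0.0371) = 5.4509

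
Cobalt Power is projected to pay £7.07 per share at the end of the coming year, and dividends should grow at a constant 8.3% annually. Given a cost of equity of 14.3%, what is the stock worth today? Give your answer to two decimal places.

£117.83

Gordon growth model: P₀ = D₁/(r − g), with D₁ = 7.07 given directly.
P₀ = 7.0700 / (0.143 − 0.083) = 7.0700 / 0.06 = 117.8333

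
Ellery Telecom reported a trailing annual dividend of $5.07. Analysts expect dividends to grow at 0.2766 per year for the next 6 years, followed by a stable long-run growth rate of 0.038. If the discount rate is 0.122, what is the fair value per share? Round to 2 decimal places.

Two-stage DDM. Project D₁…D_6 at 0.2766, terminal growth 0.038, discount at r = 0.122.
D_1 = 6.4724
D_2 = 8.2626
D_3 = 10.5481
D_4 = 13.4656
D_5 = 17.1902
D_6 = 21.9451
Terminal value at t=6: TV = D_7/(r−g) = 22.7790/(0.122−0.038) = 271.1784
P₀ = 6.4724/(1+0.122)^1 + 8.2626/(1+0.122)^2 + 10.5481/(1+0.122)^3 + 13.4656/(1+0.122)^4 + 17.1902/(1+0.122)^5 + 21.9451/(1+0.122)^6 + 271.1784/(1+0.122)^6 = 184.8885

$184.89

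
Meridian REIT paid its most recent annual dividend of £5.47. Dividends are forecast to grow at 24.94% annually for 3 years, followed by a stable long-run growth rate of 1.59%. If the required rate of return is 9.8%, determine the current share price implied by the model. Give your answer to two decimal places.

£121.09

Two-stage DDM. Project D₁…D_3 at 0.2494, terminal growth 0.0159, discount at r = 0.098.
D_1 = 6.8342
D_2 = 8.5387
D_3 = 10.6682
Terminal value at t=3: TV = D_4/(r−g) = 10.8378/(0.098−0.0159) = 132.0078
P₀ = 6.8342/(1+0.098)^1 + 8.5387/(1+0.098)^2 + 10.6682/(1+0.098)^3 + 132.0078/(1+0.098)^3 = 121.0882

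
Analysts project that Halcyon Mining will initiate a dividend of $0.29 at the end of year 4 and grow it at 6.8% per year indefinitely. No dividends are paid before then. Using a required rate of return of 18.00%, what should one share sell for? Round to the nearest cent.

$1.58

Deferred-dividend DDM. At t=3 the remaining stream is a growing perpetuity with first payment D_4 = 0.29.
V_3 = D_4/(r−g) = 0.29/(0.18−0.068) = 2.5893
P₀ = V_3/(1+r)^3 = 2.5893/(1+0.18)^3 = 1.5759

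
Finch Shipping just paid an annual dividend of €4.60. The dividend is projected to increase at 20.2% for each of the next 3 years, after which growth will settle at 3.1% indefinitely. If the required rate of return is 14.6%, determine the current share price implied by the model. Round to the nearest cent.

€62.78

Two-stage DDM. Project D₁…D_3 at 0.202, terminal growth 0.031, discount at r = 0.146.
D_1 = 5.5292
D_2 = 6.6461
D_3 = 7.9886
Terminal value at t=3: TV = D_4/(r−g) = 8.2363/(0.146−0.031) = 71.6196
P₀ = 5.5292/(1+0.146)^1 + 6.6461/(1+0.146)^2 + 7.9886/(1+0.146)^3 + 71.6196/(1+0.146)^3 = 62.7791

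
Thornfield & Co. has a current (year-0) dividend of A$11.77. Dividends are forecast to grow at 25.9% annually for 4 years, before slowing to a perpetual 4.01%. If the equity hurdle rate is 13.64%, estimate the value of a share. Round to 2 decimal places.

A$252.74

Two-stage DDM. Project D₁…D_4 at 0.259, terminal growth 0.0401, discount at r = 0.1364.
D_1 = 14.8184
D_2 = 18.6564
D_3 = 23.4884
D_4 = 29.5719
Terminal value at t=4: TV = D_5/(r−g) = 30.7577/(0.1364−0.0401) = 319.3951
P₀ = 14.8184/(1+0.1364)^1 + 18.6564/(1+0.1364)^2 + 23.4884/(1+0.1364)^3 + 29.5719/(1+0.1364)^4 + 319.3951/(1+0.1364)^4 = 252.7386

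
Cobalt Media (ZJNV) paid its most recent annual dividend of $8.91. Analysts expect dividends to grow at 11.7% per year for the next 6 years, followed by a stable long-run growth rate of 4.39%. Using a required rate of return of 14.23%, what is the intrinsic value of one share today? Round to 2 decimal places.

$132.10

Two-stage DDM. Project D₁…D_6 at 0.117, terminal growth 0.0439, discount at r = 0.1423.
D_1 = 9.9525
D_2 = 11.1169
D_3 = 12.4176
D_4 = 13.8704
D_5 = 15.4933
D_6 = 17.3060
Terminal value at t=6: TV = D_7/(r−g) = 18.0657/(0.1423−0.0439) = 183.5949
P₀ = 9.9525/(1+0.1423)^1 + 11.1169/(1+0.1423)^2 + 12.4176/(1+0.1423)^3 + 13.8704/(1+0.1423)^4 + 15.4933/(1+0.1423)^5 + 17.3060/(1+0.1423)^6 + 183.5949/(1+0.1423)^6 = 132.1034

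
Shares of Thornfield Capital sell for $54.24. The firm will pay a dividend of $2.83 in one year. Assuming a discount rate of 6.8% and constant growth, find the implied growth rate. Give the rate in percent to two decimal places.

1.58%

From P₀ = D₁/(r − g), the implied growth is g = r − D₁/P₀.
g = 0.068 − 2.83/54.24 = 0.068 − 0.05218 = 0.01582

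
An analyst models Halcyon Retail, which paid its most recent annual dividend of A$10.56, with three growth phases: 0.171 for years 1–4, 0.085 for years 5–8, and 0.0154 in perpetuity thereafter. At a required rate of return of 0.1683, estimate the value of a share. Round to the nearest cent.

Three-stage DDM. Project D₁…D_8; terminal Gordon value at t=8 with g = 0.0154; discount at r = 0.1683.
D_1 = 12.3658
D_2 = 14.4803
D_3 = 16.9564
D_4 = 19.8560
D_5 = 21.5437
D_6 = 23.3750
D_7 = 25.3618
D_8 = 27.5176
TV_8 = 27.9414/(0.1683−0.0154) = 182.7427
P₀ = Σ Dₜ/(1+r)ᵗ + TV_8/(1+r)^8 = 130.6909

A$130.69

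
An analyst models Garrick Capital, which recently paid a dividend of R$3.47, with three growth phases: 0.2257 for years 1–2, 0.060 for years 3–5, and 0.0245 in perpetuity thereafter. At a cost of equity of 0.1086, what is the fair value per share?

Three-stage DDM. Project D₁…D_5; terminal Gordon value at t=5 with g = 0.0245; discount at r = 0.1086.
D_1 = 4.2532
D_2 = 5.2131
D_3 = 5.5259
D_4 = 5.8575
D_5 = 6.2089
TV_5 = 6.3610/(0.1086−0.0245) = 75.6365
P₀ = Σ Dₜ/(1+r)ᵗ + TV_5/(1+r)^5 = 64.8909

R$64.89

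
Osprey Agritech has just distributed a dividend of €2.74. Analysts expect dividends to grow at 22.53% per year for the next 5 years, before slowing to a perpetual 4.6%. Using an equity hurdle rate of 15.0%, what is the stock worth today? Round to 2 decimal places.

Two-stage DDM. Project D₁…D_5 at 0.2253, terminal growth 0.046, discount at r = 0.15.
D_1 = 3.3573
D_2 = 4.1137
D_3 = 5.0405
D_4 = 6.1762
D_5 = 7.5677
Terminal value at t=5: TV = D_6/(r−g) = 7.9158/(0.15−0.046) = 76.1134
P₀ = 3.3573/(1+0.15)^1 + 4.1137/(1+0.15)^2 + 5.0405/(1+0.15)^3 + 6.1762/(1+0.15)^4 + 7.5677/(1+0.15)^5 + 76.1134/(1+0.15)^5 = 54.4798

€54.48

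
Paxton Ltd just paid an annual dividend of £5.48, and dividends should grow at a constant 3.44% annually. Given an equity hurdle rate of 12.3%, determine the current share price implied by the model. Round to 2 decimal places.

£63.98

Gordon growth model: P₀ = D₁/(r − g). D₁ = 5.48 × (1 + 0.0344) = 5.6685.
P₀ = 5.6685 / (0.123 − 0.0344) = 5.6685 / 0.0886 = 63.9787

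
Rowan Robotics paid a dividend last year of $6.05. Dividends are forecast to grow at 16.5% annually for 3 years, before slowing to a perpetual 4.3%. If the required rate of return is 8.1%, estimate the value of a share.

Two-stage DDM. Project D₁…D_3 at 0.165, terminal growth 0.043, discount at r = 0.081.
D_1 = 7.0483
D_2 = 8.2112
D_3 = 9.5661
Terminal value at t=3: TV = D_4/(r−g) = 9.9774/(0.081−0.043) = 262.5632
P₀ = 7.0483/(1+0.081)^1 + 8.2112/(1+0.081)^2 + 9.5661/(1+0.081)^3 + 262.5632/(1+0.081)^3 = 228.9729

$228.97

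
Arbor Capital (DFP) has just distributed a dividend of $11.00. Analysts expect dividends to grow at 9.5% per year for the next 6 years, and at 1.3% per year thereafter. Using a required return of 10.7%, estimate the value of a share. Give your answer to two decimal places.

Two-stage DDM. Project D₁…D_6 at 0.095, terminal growth 0.013, discount at r = 0.107.
D_1 = 12.0450
D_2 = 13.1893
D_3 = 14.4423
D_4 = 15.8143
D_5 = 17.3166
D_6 = 18.9617
Terminal value at t=6: TV = D_7/(r−g) = 19.2082/(0.107−0.013) = 204.3426
P₀ = 12.0450/(1+0.107)^1 + 13.1893/(1+0.107)^2 + 14.4423/(1+0.107)^3 + 15.8143/(1+0.107)^4 + 17.3166/(1+0.107)^5 + 18.9617/(1+0.107)^6 + 204.3426/(1+0.107)^6 = 174.5791

$174.58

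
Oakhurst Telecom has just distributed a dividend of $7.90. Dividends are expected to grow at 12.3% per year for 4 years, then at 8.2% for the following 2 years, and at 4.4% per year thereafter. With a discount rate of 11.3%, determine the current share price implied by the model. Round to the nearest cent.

Three-stage DDM. Project D₁…D_6; terminal Gordon value at t=6 with g = 0.044; discount at r = 0.113.
D_1 = 8.8717
D_2 = 9.9629
D_3 = 11.1884
D_4 = 12.5645
D_5 = 13.5948
D_6 = 14.7096
TV_6 = 15.3568/(0.113−0.044) = 222.5625
P₀ = Σ Dₜ/(1+r)ᵗ + TV_6/(1+r)^6 = 165.0935

$165.09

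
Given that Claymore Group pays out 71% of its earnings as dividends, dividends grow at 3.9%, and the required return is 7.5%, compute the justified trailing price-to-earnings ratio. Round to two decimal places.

Justified trailing P/E = b(1+g)/(r−g) = 0.71×(1+0.039)/(0.075−0.039) = 20.4914

20.49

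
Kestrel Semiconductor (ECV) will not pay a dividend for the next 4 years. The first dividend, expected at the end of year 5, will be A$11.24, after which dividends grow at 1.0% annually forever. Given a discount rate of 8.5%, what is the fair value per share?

Deferred-dividend DDM. At t=4 the remaining stream is a growing perpetuity with first payment D_5 = 11.24.
V_4 = D_5/(r−g) = 11.24/(0.085−0.01) = 149.8667
P₀ = V_4/(1+r)^4 = 149.8667/(1+0.085)^4 = 108.1399

A$108.14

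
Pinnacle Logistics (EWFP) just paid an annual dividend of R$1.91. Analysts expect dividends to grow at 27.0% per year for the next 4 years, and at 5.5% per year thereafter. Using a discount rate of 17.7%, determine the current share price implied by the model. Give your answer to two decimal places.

R$31.66

Two-stage DDM. Project D₁…D_4 at 0.27, terminal growth 0.055, discount at r = 0.177.
D_1 = 2.4257
D_2 = 3.0806
D_3 = 3.9124
D_4 = 4.9688
Terminal value at t=4: TV = D_5/(r−g) = 5.2420/(0.177−0.055) = 42.9676
P₀ = 2.4257/(1+0.177)^1 + 3.0806/(1+0.177)^2 + 3.9124/(1+0.177)^3 + 4.9688/(1+0.177)^4 + 42.9676/(1+0.177)^4 = 31.6622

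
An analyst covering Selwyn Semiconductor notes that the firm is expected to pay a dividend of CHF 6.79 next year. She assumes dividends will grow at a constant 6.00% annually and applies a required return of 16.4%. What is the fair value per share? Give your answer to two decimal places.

CHF 65.29

Gordon growth model: P₀ = D₁/(r − g), with D₁ = 6.79 given directly.
P₀ = 6.7900 / (0.164 − 0.06) = 6.7900 / 0.104 = 65.2885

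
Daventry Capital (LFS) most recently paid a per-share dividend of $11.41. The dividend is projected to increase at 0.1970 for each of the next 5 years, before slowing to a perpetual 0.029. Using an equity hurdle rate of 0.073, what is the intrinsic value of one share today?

Two-stage DDM. Project D₁…D_5 at 0.197, terminal growth 0.029, discount at r = 0.073.
D_1 = 13.6578
D_2 = 16.3484
D_3 = 19.5690
D_4 = 23.4241
D_5 = 28.0386
Terminal value at t=5: TV = D_6/(r−g) = 28.8517/(0.073−0.029) = 655.7210
P₀ = 13.6578/(1+0.073)^1 + 16.3484/(1+0.073)^2 + 19.5690/(1+0.073)^3 + 23.4241/(1+0.073)^4 + 28.0386/(1+0.073)^5 + 655.7210/(1+0.073)^5 = 541.1737

$541.17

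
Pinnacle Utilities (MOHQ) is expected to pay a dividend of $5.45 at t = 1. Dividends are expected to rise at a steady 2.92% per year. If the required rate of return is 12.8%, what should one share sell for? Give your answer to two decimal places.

Gordon growth model: P₀ = D₁/(r − g), with D₁ = 5.45 given directly.
P₀ = 5.4500 / (0.128 − 0.0292) = 5.4500 / 0.0988 = 55.1619

$55.16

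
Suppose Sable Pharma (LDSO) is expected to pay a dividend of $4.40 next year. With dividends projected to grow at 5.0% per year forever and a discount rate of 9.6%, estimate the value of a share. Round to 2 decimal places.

Gordon growth model: P₀ = D₁/(r − g), with D₁ = 4.40 given directly.
P₀ = 4.4000 / (0.096 − 0.05) = 4.4000 / 0.046 = 95.6522

$95.65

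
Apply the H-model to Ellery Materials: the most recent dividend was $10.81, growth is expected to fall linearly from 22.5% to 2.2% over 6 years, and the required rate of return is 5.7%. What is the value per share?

$503.75

H-model: P₀ = D₀[(1+g_L) + H(g_S−g_L)]/(r−g_L), with H = 6/2 = 3.
P₀ = 10.81 × [(1+0.022) + 3×(0.225−0.022)] / (0.057−0.022)
   = 10.81 × 1.6310 / 0.035 = 503.7460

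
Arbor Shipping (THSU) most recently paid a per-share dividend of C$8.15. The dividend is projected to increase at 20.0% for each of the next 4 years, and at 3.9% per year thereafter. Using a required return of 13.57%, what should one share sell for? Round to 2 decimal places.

C$146.63

Two-stage DDM. Project D₁…D_4 at 0.2, terminal growth 0.039, discount at r = 0.1357.
D_1 = 9.7800
D_2 = 11.7360
D_3 = 14.0832
D_4 = 16.8998
Terminal value at t=4: TV = D_5/(r−g) = 17.5589/(0.1357−0.039) = 181.5815
P₀ = 9.7800/(1+0.1357)^1 + 11.7360/(1+0.1357)^2 + 14.0832/(1+0.1357)^3 + 16.8998/(1+0.1357)^4 + 181.5815/(1+0.1357)^4 = 146.6314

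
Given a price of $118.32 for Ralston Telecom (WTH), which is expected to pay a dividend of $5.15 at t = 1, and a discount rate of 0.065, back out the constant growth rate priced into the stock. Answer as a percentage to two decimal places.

From P₀ = D₁/(r − g), the implied growth is g = r − D₁/P₀.
g = 0.065 − 5.15/118.32 = 0.065 − 0.04353 = 0.02147

2.15%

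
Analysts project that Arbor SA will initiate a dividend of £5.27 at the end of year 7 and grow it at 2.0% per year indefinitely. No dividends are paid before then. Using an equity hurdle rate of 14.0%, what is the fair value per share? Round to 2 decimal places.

£20.01

Deferred-dividend DDM. At t=6 the remaining stream is a growing perpetuity with first payment D_7 = 5.27.
V_6 = D_7/(r−g) = 5.27/(0.14−0.02) = 43.9167
P₀ = V_6/(1+r)^6 = 43.9167/(1+0.14)^6 = 20.0078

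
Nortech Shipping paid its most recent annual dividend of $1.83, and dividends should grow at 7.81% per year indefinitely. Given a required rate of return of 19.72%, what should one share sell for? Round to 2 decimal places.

Gordon growth model: P₀ = D₁/(r − g). D₁ = 1.83 × (1 + 0.0781) = 1.9729.
P₀ = 1.9729 / (0.1972 − 0.0781) = 1.9729 / 0.1191 = 16.5653

$16.57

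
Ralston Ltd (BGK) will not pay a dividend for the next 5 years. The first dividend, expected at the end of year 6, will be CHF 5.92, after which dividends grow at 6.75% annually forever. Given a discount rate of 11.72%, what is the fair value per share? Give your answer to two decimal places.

CHF 68.44

Deferred-dividend DDM. At t=5 the remaining stream is a growing perpetuity with first payment D_6 = 5.92.
V_5 = D_6/(r−g) = 5.92/(0.1172−0.0675) = 119.1147
P₀ = V_5/(1+r)^5 = 119.1147/(1+0.1172)^5 = 68.4401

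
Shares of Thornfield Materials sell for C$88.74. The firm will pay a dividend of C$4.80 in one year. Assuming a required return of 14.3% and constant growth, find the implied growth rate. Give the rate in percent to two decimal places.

From P₀ = D₁/(r − g), the implied growth is g = r − D₁/P₀.
g = 0.143 − 4.80/88.74 = 0.143 − 0.05409 = 0.08891

8.89%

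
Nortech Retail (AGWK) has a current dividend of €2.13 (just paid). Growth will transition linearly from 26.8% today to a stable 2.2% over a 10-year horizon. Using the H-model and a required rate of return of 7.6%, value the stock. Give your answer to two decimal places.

€88.83

H-model: P₀ = D₀[(1+g_L) + H(g_S−g_L)]/(r−g_L), with H = 10/2 = 5.
P₀ = 2.13 × [(1+0.022) + 5×(0.268−0.022)] / (0.076−0.022)
   = 2.13 × 2.2520 / 0.054 = 88.8289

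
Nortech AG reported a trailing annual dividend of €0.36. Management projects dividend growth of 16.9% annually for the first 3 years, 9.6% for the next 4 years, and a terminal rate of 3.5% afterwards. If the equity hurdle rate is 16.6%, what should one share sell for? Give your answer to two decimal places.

€4.57

Three-stage DDM. Project D₁…D_7; terminal Gordon value at t=7 with g = 0.035; discount at r = 0.166.
D_1 = 0.4208
D_2 = 0.4920
D_3 = 0.5751
D_4 = 0.6303
D_5 = 0.6908
D_6 = 0.7571
D_7 = 0.8298
TV_7 = 0.8589/(0.166−0.035) = 6.5563
P₀ = Σ Dₜ/(1+r)ᵗ + TV_7/(1+r)^7 = 4.5691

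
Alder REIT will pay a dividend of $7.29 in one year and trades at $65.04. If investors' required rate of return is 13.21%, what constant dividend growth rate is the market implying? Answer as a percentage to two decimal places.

2.00%

From P₀ = D₁/(r − g), the implied growth is g = r − D₁/P₀.
g = 0.1321 − 7.29/65.04 = 0.1321 − 0.11208 = 0.02002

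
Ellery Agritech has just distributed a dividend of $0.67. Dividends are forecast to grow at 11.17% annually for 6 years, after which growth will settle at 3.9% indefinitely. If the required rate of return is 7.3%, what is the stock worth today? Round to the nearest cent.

Two-stage DDM. Project D₁…D_6 at 0.1117, terminal growth 0.039, discount at r = 0.073.
D_1 = 0.7448
D_2 = 0.8280
D_3 = 0.9205
D_4 = 1.0234
D_5 = 1.1377
D_6 = 1.2647
Terminal value at t=6: TV = D_7/(r−g) = 1.3141/(0.073−0.039) = 38.6489
P₀ = 0.7448/(1+0.073)^1 + 0.8280/(1+0.073)^2 + 0.9205/(1+0.073)^3 + 1.0234/(1+0.073)^4 + 1.1377/(1+0.073)^5 + 1.2647/(1+0.073)^6 + 38.6489/(1+0.073)^6 = 29.8835

$29.88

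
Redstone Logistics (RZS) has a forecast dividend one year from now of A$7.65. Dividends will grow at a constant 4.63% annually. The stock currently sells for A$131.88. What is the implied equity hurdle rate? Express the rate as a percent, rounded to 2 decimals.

Rearranging the constant-growth DDM: r = D₁/P₀ + g.
r = 7.6500 / 131.88 + 0.0463 = 0.05801 + 0.0463 = 0.10431

10.43%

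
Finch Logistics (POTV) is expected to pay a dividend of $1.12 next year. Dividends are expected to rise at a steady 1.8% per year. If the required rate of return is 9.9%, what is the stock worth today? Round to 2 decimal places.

$13.83

Gordon growth model: P₀ = D₁/(r − g), with D₁ = 1.12 given directly.
P₀ = 1.1200 / (0.099 − 0.018) = 1.1200 / 0.081 = 13.8272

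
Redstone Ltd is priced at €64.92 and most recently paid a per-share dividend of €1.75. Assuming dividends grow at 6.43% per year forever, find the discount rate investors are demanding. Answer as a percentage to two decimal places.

9.30%

Rearranging the constant-growth DDM: r = D₁/P₀ + g.
D₁ = 1.75 × (1 + 0.0643) = 1.8625.
r = 1.8625 / 64.92 + 0.0643 = 0.02869 + 0.0643 = 0.09299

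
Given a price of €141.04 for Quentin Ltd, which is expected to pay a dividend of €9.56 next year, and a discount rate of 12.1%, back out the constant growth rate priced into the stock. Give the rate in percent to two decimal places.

From P₀ = D₁/(r − g), the implied growth is g = r − D₁/P₀.
g = 0.121 − 9.56/141.04 = 0.121 − 0.06778 = 0.05322

5.32%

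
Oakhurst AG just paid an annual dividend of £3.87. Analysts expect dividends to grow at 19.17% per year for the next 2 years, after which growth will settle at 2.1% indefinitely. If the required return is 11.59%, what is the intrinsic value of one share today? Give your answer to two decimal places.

Two-stage DDM. Project D₁…D_2 at 0.1917, terminal growth 0.021, discount at r = 0.1159.
D_1 = 4.6119
D_2 = 5.4960
Terminal value at t=2: TV = D_3/(r−g) = 5.6114/(0.1159−0.021) = 59.1295
P₀ = 4.6119/(1+0.1159)^1 + 5.4960/(1+0.1159)^2 + 59.1295/(1+0.1159)^2 = 56.0312

£56.03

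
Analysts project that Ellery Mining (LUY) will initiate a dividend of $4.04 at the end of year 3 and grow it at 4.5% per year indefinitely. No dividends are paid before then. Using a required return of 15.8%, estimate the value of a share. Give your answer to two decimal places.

$26.66

Deferred-dividend DDM. At t=2 the remaining stream is a growing perpetuity with first payment D_3 = 4.04.
V_2 = D_3/(r−g) = 4.04/(0.158−0.045) = 35.7522
P₀ = V_2/(1+r)^2 = 35.7522/(1+0.158)^2 = 26.6616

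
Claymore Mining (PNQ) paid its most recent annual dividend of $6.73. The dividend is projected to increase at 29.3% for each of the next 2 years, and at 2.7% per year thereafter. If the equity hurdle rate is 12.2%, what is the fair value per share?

$113.31

Two-stage DDM. Project D₁…D_2 at 0.293, terminal growth 0.027, discount at r = 0.122.
D_1 = 8.7019
D_2 = 11.2515
Terminal value at t=2: TV = D_3/(r−g) = 11.5553/(0.122−0.027) = 121.6351
P₀ = 8.7019/(1+0.122)^1 + 11.2515/(1+0.122)^2 + 121.6351/(1+0.122)^2 = 113.3148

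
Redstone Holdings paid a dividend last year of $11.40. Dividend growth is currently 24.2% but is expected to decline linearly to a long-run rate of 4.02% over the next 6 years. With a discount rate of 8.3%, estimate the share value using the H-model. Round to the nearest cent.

H-model: P₀ = D₀[(1+g_L) + H(g_S−g_L)]/(r−g_L), with H = 6/2 = 3.
P₀ = 11.40 × [(1+0.0402) + 3×(0.242−0.0402)] / (0.083−0.0402)
   = 11.40 × 1.6456 / 0.0428 = 438.3140

$438.31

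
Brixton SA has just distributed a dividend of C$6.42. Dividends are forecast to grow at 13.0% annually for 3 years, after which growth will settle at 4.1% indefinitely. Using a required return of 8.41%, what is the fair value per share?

C$196.54

Two-stage DDM. Project D₁…D_3 at 0.13, terminal growth 0.041, discount at r = 0.0841.
D_1 = 7.2546
D_2 = 8.1977
D_3 = 9.2634
Terminal value at t=3: TV = D_4/(r−g) = 9.6432/(0.0841−0.041) = 223.7401
P₀ = 7.2546/(1+0.0841)^1 + 8.1977/(1+0.0841)^2 + 9.2634/(1+0.0841)^3 + 223.7401/(1+0.0841)^3 = 196.5420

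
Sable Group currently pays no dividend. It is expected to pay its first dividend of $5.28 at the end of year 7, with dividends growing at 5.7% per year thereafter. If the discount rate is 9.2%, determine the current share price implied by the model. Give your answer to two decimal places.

$88.97

Deferred-dividend DDM. At t=6 the remaining stream is a growing perpetuity with first payment D_7 = 5.28.
V_6 = D_7/(r−g) = 5.28/(0.092−0.057) = 150.8571
P₀ = V_6/(1+r)^6 = 150.8571/(1+0.092)^6 = 88.9672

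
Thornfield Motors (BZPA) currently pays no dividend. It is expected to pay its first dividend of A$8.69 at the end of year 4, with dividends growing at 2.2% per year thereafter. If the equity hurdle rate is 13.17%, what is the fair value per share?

A$54.65

Deferred-dividend DDM. At t=3 the remaining stream is a growing perpetuity with first payment D_4 = 8.69.
V_3 = D_4/(r−g) = 8.69/(0.1317−0.022) = 79.2160
P₀ = V_3/(1+r)^3 = 79.2160/(1+0.1317)^3 = 54.6537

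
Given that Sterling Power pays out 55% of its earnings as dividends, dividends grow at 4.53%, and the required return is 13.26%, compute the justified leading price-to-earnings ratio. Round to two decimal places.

6.30

Justified leading P/E = b/(r−g) = 0.55/(0.1326−0.0453) = 6.3001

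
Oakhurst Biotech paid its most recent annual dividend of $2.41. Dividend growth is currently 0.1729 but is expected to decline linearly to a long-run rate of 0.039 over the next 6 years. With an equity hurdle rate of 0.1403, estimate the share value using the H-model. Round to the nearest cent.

H-model: P₀ = D₀[(1+g_L) + H(g_S−g_L)]/(r−g_L), with H = 6/2 = 3.
P₀ = 2.41 × [(1+0.039) + 3×(0.1729−0.039)] / (0.1403−0.039)
   = 2.41 × 1.4407 / 0.1013 = 34.2753

$34.28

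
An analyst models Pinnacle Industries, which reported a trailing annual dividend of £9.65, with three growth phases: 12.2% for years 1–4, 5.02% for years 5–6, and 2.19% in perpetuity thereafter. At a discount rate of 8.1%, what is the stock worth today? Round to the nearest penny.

Three-stage DDM. Project D₁…D_6; terminal Gordon value at t=6 with g = 0.0219; discount at r = 0.081.
D_1 = 10.8273
D_2 = 12.1482
D_3 = 13.6303
D_4 = 15.2932
D_5 = 16.0609
D_6 = 16.8672
TV_6 = 17.2366/(0.081−0.0219) = 291.6511
P₀ = Σ Dₜ/(1+r)ᵗ + TV_6/(1+r)^6 = 246.6241

£246.62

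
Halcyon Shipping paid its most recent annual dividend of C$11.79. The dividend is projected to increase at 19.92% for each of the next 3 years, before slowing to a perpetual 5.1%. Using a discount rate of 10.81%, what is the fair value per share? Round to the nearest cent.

Two-stage DDM. Project D₁…D_3 at 0.1992, terminal growth 0.051, discount at r = 0.1081.
D_1 = 14.1386
D_2 = 16.9550
D_3 = 20.3324
Terminal value at t=3: TV = D_4/(r−g) = 21.3694/(0.1081−0.051) = 374.2444
P₀ = 14.1386/(1+0.1081)^1 + 16.9550/(1+0.1081)^2 + 20.3324/(1+0.1081)^3 + 374.2444/(1+0.1081)^3 = 316.5653

C$316.57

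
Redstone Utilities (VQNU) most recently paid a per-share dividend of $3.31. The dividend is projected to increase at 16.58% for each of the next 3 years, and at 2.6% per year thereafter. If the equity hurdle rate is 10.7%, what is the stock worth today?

$59.99

Two-stage DDM. Project D₁…D_3 at 0.1658, terminal growth 0.026, discount at r = 0.107.
D_1 = 3.8588
D_2 = 4.4986
D_3 = 5.2445
Terminal value at t=3: TV = D_4/(r−g) = 5.3808/(0.107−0.026) = 66.4297
P₀ = 3.8588/(1+0.107)^1 + 4.4986/(1+0.107)^2 + 5.2445/(1+0.107)^3 + 66.4297/(1+0.107)^3 = 59.9916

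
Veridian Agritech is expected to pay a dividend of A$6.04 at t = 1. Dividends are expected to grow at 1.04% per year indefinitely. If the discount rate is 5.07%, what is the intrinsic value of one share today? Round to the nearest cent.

Gordon growth model: P₀ = D₁/(r − g), with D₁ = 6.04 given directly.
P₀ = 6.0400 / (0.0507 − 0.0104) = 6.0400 / 0.0403 = 149.8759

A$149.88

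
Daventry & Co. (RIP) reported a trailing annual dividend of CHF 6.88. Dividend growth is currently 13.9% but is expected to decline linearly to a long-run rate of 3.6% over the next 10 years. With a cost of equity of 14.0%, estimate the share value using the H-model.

CHF 102.60

H-model: P₀ = D₀[(1+g_L) + H(g_S−g_L)]/(r−g_L), with H = 10/2 = 5.
P₀ = 6.88 × [(1+0.036) + 5×(0.139−0.036)] / (0.14−0.036)
   = 6.88 × 1.5510 / 0.104 = 102.6046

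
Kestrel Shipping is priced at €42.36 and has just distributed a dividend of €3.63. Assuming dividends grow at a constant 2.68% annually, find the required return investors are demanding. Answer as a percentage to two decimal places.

Rearranging the constant-growth DDM: r = D₁/P₀ + g.
D₁ = 3.63 × (1 + 0.0268) = 3.7273.
r = 3.7273 / 42.36 + 0.0268 = 0.08799 + 0.0268 = 0.11479

11.48%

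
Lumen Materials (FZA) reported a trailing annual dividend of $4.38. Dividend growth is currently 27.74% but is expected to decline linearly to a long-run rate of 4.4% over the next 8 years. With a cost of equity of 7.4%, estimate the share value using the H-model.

$288.73

H-model: P₀ = D₀[(1+g_L) + H(g_S−g_L)]/(r−g_L), with H = 8/2 = 4.
P₀ = 4.38 × [(1+0.044) + 4×(0.2774−0.044)] / (0.074−0.044)
   = 4.38 × 1.9776 / 0.03 = 288.7296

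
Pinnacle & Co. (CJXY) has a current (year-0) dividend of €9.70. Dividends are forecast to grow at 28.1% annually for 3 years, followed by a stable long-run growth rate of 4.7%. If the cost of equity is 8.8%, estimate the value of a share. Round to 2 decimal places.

Two-stage DDM. Project D₁…D_3 at 0.281, terminal growth 0.047, discount at r = 0.088.
D_1 = 12.4257
D_2 = 15.9173
D_3 = 20.3901
Terminal value at t=3: TV = D_4/(r−g) = 21.3484/(0.088−0.047) = 520.6933
P₀ = 12.4257/(1+0.088)^1 + 15.9173/(1+0.088)^2 + 20.3901/(1+0.088)^3 + 520.6933/(1+0.088)^3 = 444.9913

€444.99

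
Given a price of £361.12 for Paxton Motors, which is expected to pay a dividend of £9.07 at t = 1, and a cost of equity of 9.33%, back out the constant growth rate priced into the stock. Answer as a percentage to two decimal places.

From P₀ = D₁/(r − g), the implied growth is g = r − D₁/P₀.
g = 0.0933 − 9.07/361.12 = 0.0933 − 0.02512 = 0.06818

6.82%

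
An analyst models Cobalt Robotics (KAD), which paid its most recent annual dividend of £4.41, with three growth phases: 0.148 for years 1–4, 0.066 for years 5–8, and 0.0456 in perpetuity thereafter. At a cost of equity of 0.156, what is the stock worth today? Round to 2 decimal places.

Three-stage DDM. Project D₁…D_8; terminal Gordon value at t=8 with g = 0.0456; discount at r = 0.156.
D_1 = 5.0627
D_2 = 5.8120
D_3 = 6.6721
D_4 = 7.6596
D_5 = 8.1651
D_6 = 8.7040
D_7 = 9.2785
D_8 = 9.8909
TV_8 = 10.3419/(0.156−0.0456) = 93.6767
P₀ = Σ Dₜ/(1+r)ᵗ + TV_8/(1+r)^8 = 60.7787

£60.78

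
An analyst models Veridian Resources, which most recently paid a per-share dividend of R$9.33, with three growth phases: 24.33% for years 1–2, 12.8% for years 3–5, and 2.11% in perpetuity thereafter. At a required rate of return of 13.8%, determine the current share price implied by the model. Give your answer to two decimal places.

R$148.89

Three-stage DDM. Project D₁…D_5; terminal Gordon value at t=5 with g = 0.0211; discount at r = 0.138.
D_1 = 11.6000
D_2 = 14.4223
D_3 = 16.2683
D_4 = 18.3507
D_5 = 20.6995
TV_5 = 21.1363/(0.138−0.0211) = 180.8067
P₀ = Σ Dₜ/(1+r)ᵗ + TV_5/(1+r)^5 = 148.8890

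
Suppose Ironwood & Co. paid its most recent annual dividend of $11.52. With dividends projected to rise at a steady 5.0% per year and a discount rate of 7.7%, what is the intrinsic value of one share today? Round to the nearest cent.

Gordon growth model: P₀ = D₁/(r − g). D₁ = 11.52 × (1 + 0.05) = 12.0960.
P₀ = 12.0960 / (0.077 − 0.05) = 12.0960 / 0.027 = 448.0000

$448.00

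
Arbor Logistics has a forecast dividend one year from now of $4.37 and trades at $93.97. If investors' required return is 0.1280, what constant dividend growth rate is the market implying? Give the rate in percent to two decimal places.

8.15%

From P₀ = D₁/(r − g), the implied growth is g = r − D₁/P₀.
g = 0.128 − 4.37/93.97 = 0.128 − 0.04650 = 0.08150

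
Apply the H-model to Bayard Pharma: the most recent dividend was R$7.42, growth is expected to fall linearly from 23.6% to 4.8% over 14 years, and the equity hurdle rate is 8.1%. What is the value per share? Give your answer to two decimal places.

R$531.54

H-model: P₀ = D₀[(1+g_L) + H(g_S−g_L)]/(r−g_L), with H = 14/2 = 7.
P₀ = 7.42 × [(1+0.048) + 7×(0.236−0.048)] / (0.081−0.048)
   = 7.42 × 2.3640 / 0.033 = 531.5418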